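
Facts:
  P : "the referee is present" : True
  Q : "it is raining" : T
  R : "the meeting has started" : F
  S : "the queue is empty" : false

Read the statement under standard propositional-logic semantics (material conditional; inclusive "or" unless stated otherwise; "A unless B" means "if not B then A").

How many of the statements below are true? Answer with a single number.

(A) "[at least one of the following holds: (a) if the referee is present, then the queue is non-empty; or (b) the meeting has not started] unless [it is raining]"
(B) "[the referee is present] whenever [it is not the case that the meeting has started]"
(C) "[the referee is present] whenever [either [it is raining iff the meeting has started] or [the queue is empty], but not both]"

3

(A): In symbols: ((P -> ~S) | ~R) | Q

~S = ~F = T
P -> ~S = T -> T = T
~R = ~F = T
(P -> ~S) | ~R = T | T = T
((P -> ~S) | ~R) | Q = T | T = T
So (A) is true.

(B): This is ~R -> P.

~R = ~F = T
~R -> P = T -> T = T
Thus (B) is true.

(C): This is ((Q <-> R) xor S) -> P.

Q <-> R = T <-> F = F
(Q <-> R) xor S = F xor F = F
((Q <-> R) xor S) -> P = F -> T = T
Hence (C) is true.

3 of the 3 statements are true.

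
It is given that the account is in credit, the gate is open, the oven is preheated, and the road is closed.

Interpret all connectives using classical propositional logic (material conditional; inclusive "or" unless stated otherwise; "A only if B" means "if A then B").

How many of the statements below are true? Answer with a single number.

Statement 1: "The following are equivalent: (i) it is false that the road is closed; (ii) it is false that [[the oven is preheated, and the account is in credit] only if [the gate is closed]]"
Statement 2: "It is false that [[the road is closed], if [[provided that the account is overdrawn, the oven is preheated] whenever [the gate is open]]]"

Let P = "the road is closed" (T), L = "the oven is preheated" (T), W = "the account is overdrawn" (F), Q = "the gate is open" (T).

Statement 1: Formalization: ~P <-> ~((L & ~W) -> ~Q)

~P = ~T = F
~W = ~F = T
L & ~W = T & T = T
~Q = ~T = F
(L & ~W) -> ~Q = T -> F = F
~((L & ~W) -> ~Q) = ~F = T
~P <-> ~((L & ~W) -> ~Q) = F <-> T = F
Hence Statement 1 is false.

Statement 2: Parsed as ~((Q -> (W -> L)) -> P)

W -> L = F -> T = T
Q -> (W -> L) = T -> T = T
(Q -> (W -> L)) -> P = T -> T = T
~((Q -> (W -> L)) -> P) = ~T = F
So Statement 2 is false.

True statements: 0 (none).

0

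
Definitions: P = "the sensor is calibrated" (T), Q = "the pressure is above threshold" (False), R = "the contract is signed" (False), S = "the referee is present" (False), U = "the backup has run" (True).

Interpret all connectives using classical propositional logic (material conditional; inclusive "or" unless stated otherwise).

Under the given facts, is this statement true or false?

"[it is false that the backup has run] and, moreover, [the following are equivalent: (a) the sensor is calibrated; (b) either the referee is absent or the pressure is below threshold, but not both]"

The statement is false.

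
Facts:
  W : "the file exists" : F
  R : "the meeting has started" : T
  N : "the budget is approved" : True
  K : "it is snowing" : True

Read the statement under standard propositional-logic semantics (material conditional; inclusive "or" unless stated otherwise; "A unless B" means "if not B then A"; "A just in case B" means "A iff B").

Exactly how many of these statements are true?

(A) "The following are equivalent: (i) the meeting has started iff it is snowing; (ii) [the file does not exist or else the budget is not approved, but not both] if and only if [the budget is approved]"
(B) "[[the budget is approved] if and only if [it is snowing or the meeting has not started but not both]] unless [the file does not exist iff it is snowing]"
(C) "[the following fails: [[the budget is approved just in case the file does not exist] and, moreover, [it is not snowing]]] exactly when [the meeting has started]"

3

(A): In symbols: (R iff K) iff ((not W xor not N) iff N)

R iff K = True iff True = True
not W = not False = True
not N = not True = False
not W xor not N = True xor False = True
(not W xor not N) iff N = True iff True = True
(R iff K) iff ((not W xor not N) iff N) = True iff True = True
Hence (A) is true.

(B): Parsed as (N iff (K xor not R)) or (not W iff K)

not R = not True = False
K xor not R = True xor False = True
N iff (K xor not R) = True iff True = True
not W = not False = True
not W iff K = True iff True = True
(N iff (K xor not R)) or (not W iff K) = True or True = True
So (B) is true.

(C): Formalization: not ((N iff not W) and not K) iff R

not W = not False = True
N iff not W = True iff True = True
not K = not True = False
(N iff not W) and not K = True and False = False
not ((N iff not W) and not K) = not False = True
not ((N iff not W) and not K) iff R = True iff True = True
Hence (C) is true.

Count: 3.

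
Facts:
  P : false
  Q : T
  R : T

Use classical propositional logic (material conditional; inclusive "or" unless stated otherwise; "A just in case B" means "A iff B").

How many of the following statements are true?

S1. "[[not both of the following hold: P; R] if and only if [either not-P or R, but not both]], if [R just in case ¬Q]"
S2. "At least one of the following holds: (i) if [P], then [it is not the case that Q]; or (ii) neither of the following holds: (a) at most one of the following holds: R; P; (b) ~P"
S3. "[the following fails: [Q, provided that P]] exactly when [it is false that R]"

3

S1: Parsed as (R ↔ ¬Q) → ((P ↑ R) ↔ (¬P ⊕ R))

¬Q = ¬T = F
R ↔ ¬Q = T ↔ F = F
P ↑ R = F ↑ T = T
¬P = ¬F = T
¬P ⊕ R = T ⊕ T = F
(P ↑ R) ↔ (¬P ⊕ R) = T ↔ F = F
(R ↔ ¬Q) → ((P ↑ R) ↔ (¬P ⊕ R)) = F → F = T
Hence S1 is true.

S2: This is (P → ¬Q) ∨ ((R ↑ P) ↓ ¬P).

¬Q = ¬T = F
P → ¬Q = F → F = T
R ↑ P = T ↑ F = T
¬P = ¬F = T
(R ↑ P) ↓ ¬P = T ↓ T = F
(P → ¬Q) ∨ ((R ↑ P) ↓ ¬P) = T ∨ F = T
So S2 is true.

S3: Formalization: ¬(P → Q) ↔ ¬R

P → Q = F → T = T
¬(P → Q) = ¬T = F
¬R = ¬T = F
¬(P → Q) ↔ ¬R = F ↔ F = T
Hence S3 is true.

Count: 3.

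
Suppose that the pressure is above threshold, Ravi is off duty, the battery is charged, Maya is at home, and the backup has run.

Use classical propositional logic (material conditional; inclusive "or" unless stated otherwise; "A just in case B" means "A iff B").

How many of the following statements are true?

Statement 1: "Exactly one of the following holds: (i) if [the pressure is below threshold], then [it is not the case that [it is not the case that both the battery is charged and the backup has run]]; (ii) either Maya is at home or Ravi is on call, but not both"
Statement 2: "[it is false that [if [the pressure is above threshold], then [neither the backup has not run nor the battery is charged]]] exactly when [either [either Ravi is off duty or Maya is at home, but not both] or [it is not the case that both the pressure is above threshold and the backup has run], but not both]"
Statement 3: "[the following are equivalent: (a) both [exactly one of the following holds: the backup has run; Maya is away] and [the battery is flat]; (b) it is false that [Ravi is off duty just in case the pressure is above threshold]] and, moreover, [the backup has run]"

1

Let P = "the pressure is above threshold" (T), R = "the battery is charged" (T), U = "the backup has run" (T), S = "Maya is at home" (T), Q = "Ravi is on call" (F).

Statement 1: In symbols: (¬P → ¬(R ↑ U)) ⊕ (S ⊕ Q)

¬P = ¬T = F
R ↑ U = T ↑ T = F
¬(R ↑ U) = ¬F = T
¬P → ¬(R ↑ U) = F → T = T
S ⊕ Q = T ⊕ F = T
(¬P → ¬(R ↑ U)) ⊕ (S ⊕ Q) = T ⊕ T = F
Hence Statement 1 is false.

Statement 2: In symbols: ¬(P → (¬U ↓ R)) ↔ ((¬Q ⊕ S) ⊕ (P ↑ U))

¬U = ¬T = F
¬U ↓ R = F ↓ T = F
P → (¬U ↓ R) = T → F = F
¬(P → (¬U ↓ R)) = ¬F = T
¬Q = ¬F = T
¬Q ⊕ S = T ⊕ T = F
P ↑ U = T ↑ T = F
(¬Q ⊕ S) ⊕ (P ↑ U) = F ⊕ F = F
¬(P → (¬U ↓ R)) ↔ ((¬Q ⊕ S) ⊕ (P ↑ U)) = T ↔ F = F
Thus Statement 2 is false.

Statement 3: This is (((U ⊕ ¬S) ∧ ¬R) ↔ ¬(¬Q ↔ P)) ∧ U.

¬S = ¬T = F
U ⊕ ¬S = T ⊕ F = T
¬R = ¬T = F
(U ⊕ ¬S) ∧ ¬R = T ∧ F = F
¬Q = ¬F = T
¬Q ↔ P = T ↔ T = T
¬(¬Q ↔ P) = ¬T = F
((U ⊕ ¬S) ∧ ¬R) ↔ ¬(¬Q ↔ P) = F ↔ F = T
(((U ⊕ ¬S) ∧ ¬R) ↔ ¬(¬Q ↔ P)) ∧ U = T ∧ T = T
Hence Statement 3 is true.

1 of the 3 statements is true.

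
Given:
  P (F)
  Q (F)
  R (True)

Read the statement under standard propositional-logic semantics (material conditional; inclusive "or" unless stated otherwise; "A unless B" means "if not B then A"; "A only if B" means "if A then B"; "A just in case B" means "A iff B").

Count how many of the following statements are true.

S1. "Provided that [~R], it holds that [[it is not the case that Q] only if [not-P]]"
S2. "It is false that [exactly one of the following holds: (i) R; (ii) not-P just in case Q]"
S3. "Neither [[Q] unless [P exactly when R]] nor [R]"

1

S1: This is ~R -> (~Q -> ~P).

~R = ~T = F
~Q = ~F = T
~P = ~F = T
~Q -> ~P = T -> T = T
~R -> (~Q -> ~P) = F -> T = T
Hence S1 is true.

S2: In symbols: ~(R xor (~P <-> Q))

~P = ~F = T
~P <-> Q = T <-> F = F
R xor (~P <-> Q) = T xor F = T
~(R xor (~P <-> Q)) = ~T = F
So S2 is false.

S3: In symbols: (Q | (P <-> R)) nor R

P <-> R = F <-> T = F
Q | (P <-> R) = F | F = F
(Q | (P <-> R)) nor R = F nor T = F
So S3 is false.

Count: 1.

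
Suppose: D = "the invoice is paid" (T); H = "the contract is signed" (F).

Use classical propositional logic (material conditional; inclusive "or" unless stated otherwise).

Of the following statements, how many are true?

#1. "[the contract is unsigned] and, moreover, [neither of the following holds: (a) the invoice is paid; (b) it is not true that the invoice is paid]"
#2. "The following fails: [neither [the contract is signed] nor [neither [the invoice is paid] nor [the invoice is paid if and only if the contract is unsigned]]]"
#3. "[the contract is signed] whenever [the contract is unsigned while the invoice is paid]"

0

#1: Parsed as not H and (D nor not D)

not H = not False = True
not D = not True = False
D nor not D = True nor False = False
not H and (D nor not D) = True and False = False
Hence #1 is false.

#2: In symbols: not (H nor (D nor (D iff not H)))

not H = not False = True
D iff not H = True iff True = True
D nor (D iff not H) = True nor True = False
H nor (D nor (D iff not H)) = False nor False = True
not (H nor (D nor (D iff not H))) = not True = False
Thus #2 is false.

#3: This is (not H and D) -> H.

not H = not False = True
not H and D = True and True = True
(not H and D) -> H = True -> False = False
Hence #3 is false.

0 of the 3 statements are true (none).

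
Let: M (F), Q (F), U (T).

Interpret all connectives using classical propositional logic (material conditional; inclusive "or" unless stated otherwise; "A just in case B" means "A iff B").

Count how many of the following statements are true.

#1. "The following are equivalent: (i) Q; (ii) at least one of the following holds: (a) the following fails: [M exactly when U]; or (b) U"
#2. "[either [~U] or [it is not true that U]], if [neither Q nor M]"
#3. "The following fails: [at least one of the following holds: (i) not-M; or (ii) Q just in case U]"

#1: Parsed as Q <-> (~(M <-> U) | U)

M <-> U = F <-> T = F
~(M <-> U) = ~F = T
~(M <-> U) | U = T | T = T
Q <-> (~(M <-> U) | U) = F <-> T = F
Thus #1 is false.

#2: Formalization: (Q nor M) -> (~U | ~U)

Q nor M = F nor F = T
~U = ~T = F
~U = ~T = F
~U | ~U = F | F = F
(Q nor M) -> (~U | ~U) = T -> F = F
Hence #2 is false.

#3: This is ~(~M | (Q <-> U)).

~M = ~F = T
Q <-> U = F <-> T = F
~M | (Q <-> U) = T | F = T
~(~M | (Q <-> U)) = ~T = F
Thus #3 is false.

0 of the 3 statements are true (none).

0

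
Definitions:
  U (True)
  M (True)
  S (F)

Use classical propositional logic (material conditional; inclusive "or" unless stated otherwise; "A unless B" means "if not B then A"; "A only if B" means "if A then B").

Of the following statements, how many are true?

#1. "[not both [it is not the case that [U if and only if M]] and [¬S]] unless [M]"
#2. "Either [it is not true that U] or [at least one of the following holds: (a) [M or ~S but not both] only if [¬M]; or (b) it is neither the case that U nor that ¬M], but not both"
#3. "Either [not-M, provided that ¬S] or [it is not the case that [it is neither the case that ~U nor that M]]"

#1: In symbols: (~(U <-> M) nand ~S) | M

U <-> M = T <-> T = T
~(U <-> M) = ~T = F
~S = ~F = T
~(U <-> M) nand ~S = F nand T = T
(~(U <-> M) nand ~S) | M = T | T = T
Thus #1 is true.

#2: Formalization: ~U xor (((M xor ~S) -> ~M) | (U nor ~M))

~U = ~T = F
~S = ~F = T
M xor ~S = T xor T = F
~M = ~T = F
(M xor ~S) -> ~M = F -> F = T
~M = ~T = F
U nor ~M = T nor F = F
((M xor ~S) -> ~M) | (U nor ~M) = T | F = T
~U xor (((M xor ~S) -> ~M) | (U nor ~M)) = F xor T = T
Thus #2 is true.

#3: This is (~S -> ~M) | ~(~U nor M).

~S = ~F = T
~M = ~T = F
~S -> ~M = T -> F = F
~U = ~T = F
~U nor M = F nor T = F
~(~U nor M) = ~F = T
(~S -> ~M) | ~(~U nor M) = F | T = T
Hence #3 is true.

3 of the 3 statements are true.

3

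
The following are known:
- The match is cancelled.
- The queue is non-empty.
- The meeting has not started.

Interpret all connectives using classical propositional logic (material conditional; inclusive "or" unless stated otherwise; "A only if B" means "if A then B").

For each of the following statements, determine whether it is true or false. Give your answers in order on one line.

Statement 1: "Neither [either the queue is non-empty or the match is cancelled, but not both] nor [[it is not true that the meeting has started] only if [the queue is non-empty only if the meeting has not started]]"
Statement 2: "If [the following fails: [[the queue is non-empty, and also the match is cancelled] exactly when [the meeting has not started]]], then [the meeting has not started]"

Statement 1 F; Statement 2 T

Let Q = "the queue is empty" (F), P = "the match is cancelled" (T), R = "the meeting has started" (F).

Statement 1: This is (~Q xor P) nor (~R -> (~Q -> ~R)).

~Q = ~F = T
~Q xor P = T xor T = F
~R = ~F = T
~Q = ~F = T
~R = ~F = T
~Q -> ~R = T -> T = T
~R -> (~Q -> ~R) = T -> T = T
(~Q xor P) nor (~R -> (~Q -> ~R)) = F nor T = F
So Statement 1 is false.

Statement 2: This is ~((~Q & P) <-> ~R) -> ~R.

~Q = ~F = T
~Q & P = T & T = T
~R = ~F = T
(~Q & P) <-> ~R = T <-> T = T
~((~Q & P) <-> ~R) = ~T = F
~R = ~F = T
~((~Q & P) <-> ~R) -> ~R = F -> T = T
Hence Statement 2 is true.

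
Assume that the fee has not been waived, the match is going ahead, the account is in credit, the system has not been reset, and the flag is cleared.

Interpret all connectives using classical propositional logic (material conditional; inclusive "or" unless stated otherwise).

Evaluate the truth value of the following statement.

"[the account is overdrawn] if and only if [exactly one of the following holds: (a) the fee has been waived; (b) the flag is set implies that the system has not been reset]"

Let L = "the account is overdrawn" (F), R = "the fee has been waived" (F), N = "the flag is set" (F), M = "the system has been reset" (F).
In symbols: L ↔ (R ⊕ (N → ¬M))

¬M = ¬F = T
N → ¬M = F → T = T
R ⊕ (N → ¬M) = F ⊕ T = T
L ↔ (R ⊕ (N → ¬M)) = F ↔ T = F

False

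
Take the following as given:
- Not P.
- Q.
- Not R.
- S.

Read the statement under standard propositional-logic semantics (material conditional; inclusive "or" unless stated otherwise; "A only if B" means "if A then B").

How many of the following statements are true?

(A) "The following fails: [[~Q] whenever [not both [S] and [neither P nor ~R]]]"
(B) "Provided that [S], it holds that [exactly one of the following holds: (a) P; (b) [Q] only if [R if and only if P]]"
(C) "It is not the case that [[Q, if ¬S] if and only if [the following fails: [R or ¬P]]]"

(A): Formalization: not ((S nand (P nor not R)) -> not Q)

not R = not False = True
P nor not R = False nor True = False
S nand (P nor not R) = True nand False = True
not Q = not True = False
(S nand (P nor not R)) -> not Q = True -> False = False
not ((S nand (P nor not R)) -> not Q) = not False = True
Thus (A) is true.

(B): Formalization: S -> (P xor (Q -> (R iff P)))

R iff P = False iff False = True
Q -> (R iff P) = True -> True = True
P xor (Q -> (R iff P)) = False xor True = True
S -> (P xor (Q -> (R iff P))) = True -> True = True
Hence (B) is true.

(C): Parsed as not ((not S -> Q) iff not (R or not P))

not S = not True = False
not S -> Q = False -> True = True
not P = not False = True
R or not P = False or True = True
not (R or not P) = not True = False
(not S -> Q) iff not (R or not P) = True iff False = False
not ((not S -> Q) iff not (R or not P)) = not False = True
Hence (C) is true.

Count: 3.

3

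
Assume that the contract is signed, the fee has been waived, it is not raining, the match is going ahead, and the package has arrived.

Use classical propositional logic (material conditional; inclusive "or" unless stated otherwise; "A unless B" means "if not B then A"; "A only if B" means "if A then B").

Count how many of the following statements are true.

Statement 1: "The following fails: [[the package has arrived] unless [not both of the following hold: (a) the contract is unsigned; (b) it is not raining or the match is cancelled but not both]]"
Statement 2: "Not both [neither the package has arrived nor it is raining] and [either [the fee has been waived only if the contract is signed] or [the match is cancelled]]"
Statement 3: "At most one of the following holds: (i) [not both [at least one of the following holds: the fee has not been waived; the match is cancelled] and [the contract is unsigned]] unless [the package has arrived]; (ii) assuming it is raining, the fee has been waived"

1

Let H = "the package has arrived" (True), N = "the contract is signed" (True), V = "it is raining" (False), S = "the match is cancelled" (False), Q = "the fee has been waived" (True).

Statement 1: This is not (H or (not N nand (not V xor S))).

not N = not True = False
not V = not False = True
not V xor S = True xor False = True
not N nand (not V xor S) = False nand True = True
H or (not N nand (not V xor S)) = True or True = True
not (H or (not N nand (not V xor S))) = not True = False
Thus Statement 1 is false.

Statement 2: In symbols: (H nor V) nand ((Q -> N) or S)

H nor V = True nor False = False
Q -> N = True -> True = True
(Q -> N) or S = True or False = True
(H nor V) nand ((Q -> N) or S) = False nand True = True
Thus Statement 2 is true.

Statement 3: In symbols: (((not Q or S) nand not N) or H) nand (V -> Q)

not Q = not True = False
not Q or S = False or False = False
not N = not True = False
(not Q or S) nand not N = False nand False = True
((not Q or S) nand not N) or H = True or True = True
V -> Q = False -> True = True
(((not Q or S) nand not N) or H) nand (V -> Q) = True nand True = False
Hence Statement 3 is false.

Count: 1.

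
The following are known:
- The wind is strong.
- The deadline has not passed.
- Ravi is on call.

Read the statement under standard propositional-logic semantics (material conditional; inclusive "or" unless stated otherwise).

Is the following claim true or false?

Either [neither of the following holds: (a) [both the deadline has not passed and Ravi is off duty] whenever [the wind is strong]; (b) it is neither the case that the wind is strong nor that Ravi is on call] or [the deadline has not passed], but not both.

Let G = "the wind is strong" (T), Q = "the deadline has passed" (F), M = "Ravi is on call" (T).
Formalization: ((G -> (~Q & ~M)) nor (G nor M)) xor ~Q

~Q = ~F = T
~M = ~T = F
~Q & ~M = T & F = F
G -> (~Q & ~M) = T -> F = F
G nor M = T nor T = F
(G -> (~Q & ~M)) nor (G nor M) = F nor F = T
~Q = ~F = T
((G -> (~Q & ~M)) nor (G nor M)) xor ~Q = T xor T = F

False.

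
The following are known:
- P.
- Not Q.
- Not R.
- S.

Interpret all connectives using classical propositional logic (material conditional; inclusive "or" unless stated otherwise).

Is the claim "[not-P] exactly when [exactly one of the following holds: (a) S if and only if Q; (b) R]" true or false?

The statement is true.

Parsed as ~P <-> ((S <-> Q) xor R)

~P = ~T = F
S <-> Q = T <-> F = F
(S <-> Q) xor R = F xor F = F
~P <-> ((S <-> Q) xor R) = F <-> F = T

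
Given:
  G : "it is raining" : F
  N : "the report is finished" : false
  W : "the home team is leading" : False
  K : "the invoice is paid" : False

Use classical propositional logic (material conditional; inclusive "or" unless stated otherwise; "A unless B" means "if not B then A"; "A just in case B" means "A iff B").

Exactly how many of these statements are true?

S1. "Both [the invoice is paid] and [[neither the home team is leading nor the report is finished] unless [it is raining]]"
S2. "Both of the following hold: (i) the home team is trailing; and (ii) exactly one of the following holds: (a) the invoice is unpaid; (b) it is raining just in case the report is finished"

0

S1: Formalization: K and ((W nor N) or G)

W nor N = False nor False = True
(W nor N) or G = True or False = True
K and ((W nor N) or G) = False and True = False
So S1 is false.

S2: This is not W and (not K xor (G iff N)).

not W = not False = True
not K = not False = True
G iff N = False iff False = True
not K xor (G iff N) = True xor True = False
not W and (not K xor (G iff N)) = True and False = False
Thus S2 is false.

Count: 0.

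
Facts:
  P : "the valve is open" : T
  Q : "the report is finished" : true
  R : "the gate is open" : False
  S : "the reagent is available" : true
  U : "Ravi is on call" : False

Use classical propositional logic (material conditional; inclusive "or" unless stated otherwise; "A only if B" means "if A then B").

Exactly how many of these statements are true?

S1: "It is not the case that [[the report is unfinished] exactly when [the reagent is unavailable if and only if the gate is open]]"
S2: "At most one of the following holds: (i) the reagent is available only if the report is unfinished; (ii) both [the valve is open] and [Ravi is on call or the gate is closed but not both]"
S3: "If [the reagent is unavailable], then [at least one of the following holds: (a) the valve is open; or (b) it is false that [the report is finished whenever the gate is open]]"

3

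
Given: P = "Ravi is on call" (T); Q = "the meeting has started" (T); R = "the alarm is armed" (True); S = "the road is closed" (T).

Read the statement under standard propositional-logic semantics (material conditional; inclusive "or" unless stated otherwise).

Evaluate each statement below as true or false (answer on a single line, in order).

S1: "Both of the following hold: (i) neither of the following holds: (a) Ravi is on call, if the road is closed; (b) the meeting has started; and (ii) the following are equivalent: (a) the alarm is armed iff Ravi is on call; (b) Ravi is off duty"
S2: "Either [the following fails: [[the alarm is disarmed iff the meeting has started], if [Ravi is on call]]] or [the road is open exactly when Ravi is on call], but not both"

S1 false; S2 true

S1: Formalization: ((S → P) ↓ Q) ∧ ((R ↔ P) ↔ ¬P)

S → P = T → T = T
(S → P) ↓ Q = T ↓ T = F
R ↔ P = T ↔ T = T
¬P = ¬T = F
(R ↔ P) ↔ ¬P = T ↔ F = F
((S → P) ↓ Q) ∧ ((R ↔ P) ↔ ¬P) = F ∧ F = F
So S1 is false.

S2: This is ¬(P → (¬R ↔ Q)) ⊕ (¬S ↔ P).

¬R = ¬T = F
¬R ↔ Q = F ↔ T = F
P → (¬R ↔ Q) = T → F = F
¬(P → (¬R ↔ Q)) = ¬F = T
¬S = ¬T = F
¬S ↔ P = F ↔ T = F
¬(P → (¬R ↔ Q)) ⊕ (¬S ↔ P) = T ⊕ F = T
Hence S2 is true.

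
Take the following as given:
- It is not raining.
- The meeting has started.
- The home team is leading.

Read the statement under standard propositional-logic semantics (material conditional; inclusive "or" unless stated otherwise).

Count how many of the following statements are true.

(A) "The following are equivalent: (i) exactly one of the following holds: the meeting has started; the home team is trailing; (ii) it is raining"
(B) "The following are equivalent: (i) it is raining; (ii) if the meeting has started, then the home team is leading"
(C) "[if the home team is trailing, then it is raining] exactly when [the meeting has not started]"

0

Let Q = "the meeting has started" (T), R = "the home team is leading" (T), P = "it is raining" (F).

(A): In symbols: (Q ⊕ ¬R) ↔ P

¬R = ¬T = F
Q ⊕ ¬R = T ⊕ F = T
(Q ⊕ ¬R) ↔ P = T ↔ F = F
So (A) is false.

(B): In symbols: P ↔ (Q → R)

Q → R = T → T = T
P ↔ (Q → R) = F ↔ T = F
Hence (B) is false.

(C): This is (¬R → P) ↔ ¬Q.

¬R = ¬T = F
¬R → P = F → F = T
¬Q = ¬T = F
(¬R → P) ↔ ¬Q = T ↔ F = F
Hence (C) is false.

0 of the 3 statements are true (none).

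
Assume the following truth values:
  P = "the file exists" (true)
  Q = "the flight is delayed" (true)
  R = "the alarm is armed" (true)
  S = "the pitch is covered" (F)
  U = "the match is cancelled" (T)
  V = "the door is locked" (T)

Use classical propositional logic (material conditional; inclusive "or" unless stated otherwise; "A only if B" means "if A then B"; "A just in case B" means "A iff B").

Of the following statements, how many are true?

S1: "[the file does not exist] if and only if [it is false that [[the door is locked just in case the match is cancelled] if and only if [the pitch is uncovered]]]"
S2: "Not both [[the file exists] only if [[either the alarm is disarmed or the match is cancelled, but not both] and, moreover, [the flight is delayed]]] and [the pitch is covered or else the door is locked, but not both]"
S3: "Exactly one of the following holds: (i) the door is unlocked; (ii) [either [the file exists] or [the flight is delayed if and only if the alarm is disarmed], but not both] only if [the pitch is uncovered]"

2

S1: Formalization: ~P <-> ~((V <-> U) <-> ~S)

~P = ~T = F
V <-> U = T <-> T = T
~S = ~F = T
(V <-> U) <-> ~S = T <-> T = T
~((V <-> U) <-> ~S) = ~T = F
~P <-> ~((V <-> U) <-> ~S) = F <-> F = T
Hence S1 is true.

S2: This is (P -> ((~R xor U) & Q)) nand (S xor V).

~R = ~T = F
~R xor U = F xor T = T
(~R xor U) & Q = T & T = T
P -> ((~R xor U) & Q) = T -> T = T
S xor V = F xor T = T
(P -> ((~R xor U) & Q)) nand (S xor V) = T nand T = F
So S2 is false.

S3: Parsed as ~V xor ((P xor (Q <-> ~R)) -> ~S)

~V = ~T = F
~R = ~T = F
Q <-> ~R = T <-> F = F
P xor (Q <-> ~R) = T xor F = T
~S = ~F = T
(P xor (Q <-> ~R)) -> ~S = T -> T = T
~V xor ((P xor (Q <-> ~R)) -> ~S) = F xor T = T
Hence S3 is true.

Count: 2.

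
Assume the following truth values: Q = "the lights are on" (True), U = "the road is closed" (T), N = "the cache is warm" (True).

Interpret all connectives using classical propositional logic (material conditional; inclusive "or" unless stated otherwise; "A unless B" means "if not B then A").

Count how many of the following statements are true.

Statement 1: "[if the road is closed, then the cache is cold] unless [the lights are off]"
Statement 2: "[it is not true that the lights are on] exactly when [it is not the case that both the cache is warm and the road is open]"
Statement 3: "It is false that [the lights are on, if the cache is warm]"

Statement 1: In symbols: (U -> not N) or not Q

not N = not True = False
U -> not N = True -> False = False
not Q = not True = False
(U -> not N) or not Q = False or False = False
Thus Statement 1 is false.

Statement 2: Formalization: not Q iff (N nand not U)

not Q = not True = False
not U = not True = False
N nand not U = True nand False = True
not Q iff (N nand not U) = False iff True = False
Thus Statement 2 is false.

Statement 3: In symbols: not (N -> Q)

N -> Q = True -> True = True
not (N -> Q) = not True = False
Hence Statement 3 is false.

Count: 0.

0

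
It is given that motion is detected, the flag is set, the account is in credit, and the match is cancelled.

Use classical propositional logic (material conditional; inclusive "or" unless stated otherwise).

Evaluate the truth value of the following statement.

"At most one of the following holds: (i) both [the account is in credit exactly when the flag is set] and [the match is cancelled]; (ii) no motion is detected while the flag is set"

Let Q = "the account is overdrawn" (F), H = "the flag is set" (T), S = "the match is cancelled" (T), D = "motion is detected" (T).
Parsed as ((¬Q ↔ H) ∧ S) ↑ (¬D ∧ H)

¬Q = ¬F = T
¬Q ↔ H = T ↔ T = T
(¬Q ↔ H) ∧ S = T ∧ T = T
¬D = ¬T = F
¬D ∧ H = F ∧ T = F
((¬Q ↔ H) ∧ S) ↑ (¬D ∧ H) = T ↑ F = T

The statement is true.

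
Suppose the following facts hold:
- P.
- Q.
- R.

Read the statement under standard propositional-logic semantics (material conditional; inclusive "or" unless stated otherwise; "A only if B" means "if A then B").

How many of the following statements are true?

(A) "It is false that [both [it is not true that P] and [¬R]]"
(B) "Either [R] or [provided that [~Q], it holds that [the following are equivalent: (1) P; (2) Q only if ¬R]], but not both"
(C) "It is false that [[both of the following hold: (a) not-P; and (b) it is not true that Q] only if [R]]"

(A): Formalization: not (not P and not R)

not P = not True = False
not R = not True = False
not P and not R = False and False = False
not (not P and not R) = not False = True
Thus (A) is true.

(B): Parsed as R xor (not Q -> (P iff (Q -> not R)))

not Q = not True = False
not R = not True = False
Q -> not R = True -> False = False
P iff (Q -> not R) = True iff False = False
not Q -> (P iff (Q -> not R)) = False -> False = True
R xor (not Q -> (P iff (Q -> not R))) = True xor True = False
Thus (B) is false.

(C): This is not ((not P and not Q) -> R).

not P = not True = False
not Q = not True = False
not P and not Q = False and False = False
(not P and not Q) -> R = False -> True = True
not ((not P and not Q) -> R) = not True = False
Thus (C) is false.

True statements: 1 ((A)).

1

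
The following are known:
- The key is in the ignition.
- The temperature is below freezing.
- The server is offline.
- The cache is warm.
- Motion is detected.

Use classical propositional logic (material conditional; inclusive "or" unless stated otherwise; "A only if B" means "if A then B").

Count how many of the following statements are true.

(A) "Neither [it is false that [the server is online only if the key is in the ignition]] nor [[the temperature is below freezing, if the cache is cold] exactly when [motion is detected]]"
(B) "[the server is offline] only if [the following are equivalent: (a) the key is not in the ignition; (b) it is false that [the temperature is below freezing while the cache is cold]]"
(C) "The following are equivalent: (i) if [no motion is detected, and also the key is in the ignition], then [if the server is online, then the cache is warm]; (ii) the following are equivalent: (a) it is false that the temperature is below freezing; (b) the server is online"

1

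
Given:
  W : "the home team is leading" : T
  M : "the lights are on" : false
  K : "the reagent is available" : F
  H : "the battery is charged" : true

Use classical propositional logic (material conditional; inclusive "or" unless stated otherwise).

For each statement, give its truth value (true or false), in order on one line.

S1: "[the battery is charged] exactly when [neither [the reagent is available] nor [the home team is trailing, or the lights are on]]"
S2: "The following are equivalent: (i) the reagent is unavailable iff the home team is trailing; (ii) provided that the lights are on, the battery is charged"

S1 True / S2 False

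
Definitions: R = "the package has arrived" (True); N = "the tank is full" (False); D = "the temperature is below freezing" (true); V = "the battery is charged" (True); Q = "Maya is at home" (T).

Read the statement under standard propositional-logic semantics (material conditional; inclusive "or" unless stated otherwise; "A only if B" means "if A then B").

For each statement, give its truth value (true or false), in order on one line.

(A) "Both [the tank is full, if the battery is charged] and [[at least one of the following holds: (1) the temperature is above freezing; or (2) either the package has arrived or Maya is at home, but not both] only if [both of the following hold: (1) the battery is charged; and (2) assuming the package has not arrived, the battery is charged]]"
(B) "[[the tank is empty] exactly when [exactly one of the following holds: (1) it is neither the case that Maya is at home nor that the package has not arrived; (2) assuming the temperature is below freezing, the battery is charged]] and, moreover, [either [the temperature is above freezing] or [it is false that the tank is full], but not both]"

(A) False / (B) True

(A): Formalization: (V -> N) & ((~D | (R xor Q)) -> (V & (~R -> V)))

V -> N = T -> F = F
~D = ~T = F
R xor Q = T xor T = F
~D | (R xor Q) = F | F = F
~R = ~T = F
~R -> V = F -> T = T
V & (~R -> V) = T & T = T
(~D | (R xor Q)) -> (V & (~R -> V)) = F -> T = T
(V -> N) & ((~D | (R xor Q)) -> (V & (~R -> V))) = F & T = F
Hence (A) is false.

(B): In symbols: (~N <-> ((Q nor ~R) xor (D -> V))) & (~D xor ~N)

~N = ~F = T
~R = ~T = F
Q nor ~R = T nor F = F
D -> V = T -> T = T
(Q nor ~R) xor (D -> V) = F xor T = T
~N <-> ((Q nor ~R) xor (D -> V)) = T <-> T = T
~D = ~T = F
~N = ~F = T
~D xor ~N = F xor T = T
(~N <-> ((Q nor ~R) xor (D -> V))) & (~D xor ~N) = T & T = T
So (B) is true.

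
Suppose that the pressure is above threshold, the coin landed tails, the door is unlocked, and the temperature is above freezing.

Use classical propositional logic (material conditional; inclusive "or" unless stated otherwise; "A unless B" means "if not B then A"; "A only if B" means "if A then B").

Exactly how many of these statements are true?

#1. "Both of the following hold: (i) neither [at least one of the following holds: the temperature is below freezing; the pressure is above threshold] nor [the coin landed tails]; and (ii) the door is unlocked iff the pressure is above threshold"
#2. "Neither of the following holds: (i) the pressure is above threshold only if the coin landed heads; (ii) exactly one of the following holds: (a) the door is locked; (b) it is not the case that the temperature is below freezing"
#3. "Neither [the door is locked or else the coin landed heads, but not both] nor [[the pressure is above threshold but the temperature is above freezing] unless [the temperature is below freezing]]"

Let S = "the temperature is below freezing" (F), P = "the pressure is above threshold" (T), Q = "the coin landed heads" (F), R = "the door is locked" (F).

#1: Formalization: ((S | P) nor ~Q) & (~R <-> P)

S | P = F | T = T
~Q = ~F = T
(S | P) nor ~Q = T nor T = F
~R = ~F = T
~R <-> P = T <-> T = T
((S | P) nor ~Q) & (~R <-> P) = F & T = F
Thus #1 is false.

#2: Formalization: (P -> Q) nor (R xor ~S)

P -> Q = T -> F = F
~S = ~F = T
R xor ~S = F xor T = T
(P -> Q) nor (R xor ~S) = F nor T = F
So #2 is false.

#3: Parsed as (R xor Q) nor ((P & ~S) | S)

R xor Q = F xor F = F
~S = ~F = T
P & ~S = T & T = T
(P & ~S) | S = T | F = T
(R xor Q) nor ((P & ~S) | S) = F nor T = F
Hence #3 is false.

Count: 0.

0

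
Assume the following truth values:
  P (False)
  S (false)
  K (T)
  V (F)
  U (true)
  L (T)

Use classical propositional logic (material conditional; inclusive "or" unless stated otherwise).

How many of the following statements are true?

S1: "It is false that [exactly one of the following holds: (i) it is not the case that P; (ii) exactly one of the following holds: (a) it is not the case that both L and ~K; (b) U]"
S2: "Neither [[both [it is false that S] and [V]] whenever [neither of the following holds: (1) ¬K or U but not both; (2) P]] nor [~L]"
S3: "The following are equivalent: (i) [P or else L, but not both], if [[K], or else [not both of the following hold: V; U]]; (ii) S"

0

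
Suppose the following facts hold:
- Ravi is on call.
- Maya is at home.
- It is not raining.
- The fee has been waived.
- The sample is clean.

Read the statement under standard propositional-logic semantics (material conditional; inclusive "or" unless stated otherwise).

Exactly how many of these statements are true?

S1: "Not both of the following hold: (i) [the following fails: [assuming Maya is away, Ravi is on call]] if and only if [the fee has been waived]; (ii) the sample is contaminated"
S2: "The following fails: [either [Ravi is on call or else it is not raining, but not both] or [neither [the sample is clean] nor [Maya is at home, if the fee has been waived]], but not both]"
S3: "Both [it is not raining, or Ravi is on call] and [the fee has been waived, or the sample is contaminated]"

Let R = "Maya is at home" (T), S = "Ravi is on call" (T), M = "the fee has been waived" (T), D = "the sample is contaminated" (F), K = "it is raining" (F).

S1: This is (~(~R -> S) <-> M) nand D.

~R = ~T = F
~R -> S = F -> T = T
~(~R -> S) = ~T = F
~(~R -> S) <-> M = F <-> T = F
(~(~R -> S) <-> M) nand D = F nand F = T
Thus S1 is true.

S2: In symbols: ~((S xor ~K) xor (~D nor (M -> R)))

~K = ~F = T
S xor ~K = T xor T = F
~D = ~F = T
M -> R = T -> T = T
~D nor (M -> R) = T nor T = F
(S xor ~K) xor (~D nor (M -> R)) = F xor F = F
~((S xor ~K) xor (~D nor (M -> R))) = ~F = T
Hence S2 is true.

S3: In symbols: (~K | S) & (M | D)

~K = ~F = T
~K | S = T | T = T
M | D = T | F = T
(~K | S) & (M | D) = T & T = T
Thus S3 is true.

True statements: 3 (S1, S2, S3).

3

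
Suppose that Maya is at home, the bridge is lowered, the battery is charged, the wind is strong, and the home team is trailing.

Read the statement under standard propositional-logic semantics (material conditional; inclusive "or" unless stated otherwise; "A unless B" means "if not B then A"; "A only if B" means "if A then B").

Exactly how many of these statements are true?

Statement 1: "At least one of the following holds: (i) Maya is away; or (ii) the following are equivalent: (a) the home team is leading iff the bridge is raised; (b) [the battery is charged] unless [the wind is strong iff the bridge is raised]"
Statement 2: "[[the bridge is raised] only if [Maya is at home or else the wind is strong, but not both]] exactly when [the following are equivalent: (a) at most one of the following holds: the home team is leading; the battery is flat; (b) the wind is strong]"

Let P = "Maya is at home" (T), U = "the home team is leading" (F), Q = "the bridge is raised" (F), R = "the battery is charged" (T), S = "the wind is strong" (T).

Statement 1: Formalization: ~P | ((U <-> Q) <-> (R | (S <-> Q)))

~P = ~T = F
U <-> Q = F <-> F = T
S <-> Q = T <-> F = F
R | (S <-> Q) = T | F = T
(U <-> Q) <-> (R | (S <-> Q)) = T <-> T = T
~P | ((U <-> Q) <-> (R | (S <-> Q))) = F | T = T
Hence Statement 1 is true.

Statement 2: In symbols: (Q -> (P xor S)) <-> ((U nand ~R) <-> S)

P xor S = T xor T = F
Q -> (P xor S) = F -> F = T
~R = ~T = F
U nand ~R = F nand F = T
(U nand ~R) <-> S = T <-> T = T
(Q -> (P xor S)) <-> ((U nand ~R) <-> S) = T <-> T = T
Hence Statement 2 is true.

True statements: 2.

2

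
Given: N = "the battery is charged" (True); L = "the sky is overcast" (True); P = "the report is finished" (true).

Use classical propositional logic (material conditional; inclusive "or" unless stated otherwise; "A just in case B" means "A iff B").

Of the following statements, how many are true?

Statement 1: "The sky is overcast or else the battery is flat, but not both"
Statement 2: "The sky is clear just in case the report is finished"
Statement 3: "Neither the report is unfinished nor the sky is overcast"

1

Statement 1: Formalization: L xor ~N

~N = ~T = F
L xor ~N = T xor F = T
Hence Statement 1 is true.

Statement 2: This is ~L <-> P.

~L = ~T = F
~L <-> P = F <-> T = F
Hence Statement 2 is false.

Statement 3: In symbols: ~P nor L

~P = ~T = F
~P nor L = F nor T = F
Thus Statement 3 is false.

True statements: 1.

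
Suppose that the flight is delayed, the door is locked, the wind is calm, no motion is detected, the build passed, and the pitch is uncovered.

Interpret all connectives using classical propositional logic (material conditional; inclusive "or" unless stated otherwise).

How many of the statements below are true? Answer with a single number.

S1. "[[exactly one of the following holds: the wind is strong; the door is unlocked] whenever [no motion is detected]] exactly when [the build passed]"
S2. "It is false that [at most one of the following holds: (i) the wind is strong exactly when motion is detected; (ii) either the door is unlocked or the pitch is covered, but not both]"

0

Let R = "motion is detected" (F), G = "the wind is strong" (F), S = "the door is locked" (T), P = "the build passed" (T), V = "the pitch is covered" (F).

S1: This is (¬R → (G ⊕ ¬S)) ↔ P.

¬R = ¬F = T
¬S = ¬T = F
G ⊕ ¬S = F ⊕ F = F
¬R → (G ⊕ ¬S) = T → F = F
(¬R → (G ⊕ ¬S)) ↔ P = F ↔ T = F
Hence S1 is false.

S2: Formalization: ¬((G ↔ R) ↑ (¬S ⊕ V))

G ↔ R = F ↔ F = T
¬S = ¬T = F
¬S ⊕ V = F ⊕ F = F
(G ↔ R) ↑ (¬S ⊕ V) = T ↑ F = T
¬((G ↔ R) ↑ (¬S ⊕ V)) = ¬T = F
So S2 is false.

Count: 0.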